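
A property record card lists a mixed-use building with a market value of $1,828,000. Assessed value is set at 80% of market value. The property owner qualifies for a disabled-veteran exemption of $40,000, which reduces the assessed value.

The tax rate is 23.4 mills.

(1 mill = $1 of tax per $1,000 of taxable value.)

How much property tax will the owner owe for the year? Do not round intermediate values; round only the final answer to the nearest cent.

Assessed value = $1,828,000 × 0.8 = $1,462,400
Taxable value = $1,462,400 − $40,000 = $1,422,400
Tax = $1,422,400 × 0.0234 = $33,284.16

$33,284.16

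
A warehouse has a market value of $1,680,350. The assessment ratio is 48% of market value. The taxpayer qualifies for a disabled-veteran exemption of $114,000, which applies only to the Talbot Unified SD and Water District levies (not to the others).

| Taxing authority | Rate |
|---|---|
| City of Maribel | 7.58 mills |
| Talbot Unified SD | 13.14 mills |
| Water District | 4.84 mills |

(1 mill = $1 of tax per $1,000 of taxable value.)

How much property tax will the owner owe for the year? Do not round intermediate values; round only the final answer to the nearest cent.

$18,566.16

Assessed value = $1,680,350 × 0.48 = $806,568
City of Maribel: $806,568 × 0.00758 = $6,113.78544
Talbot Unified SD: ($806,568 − $114,000) × 0.01314 = $692,568 × 0.01314 = $9,100.34352
Water District: ($806,568 − $114,000) × 0.00484 = $692,568 × 0.00484 = $3,352.02912
Total = $18,566.15808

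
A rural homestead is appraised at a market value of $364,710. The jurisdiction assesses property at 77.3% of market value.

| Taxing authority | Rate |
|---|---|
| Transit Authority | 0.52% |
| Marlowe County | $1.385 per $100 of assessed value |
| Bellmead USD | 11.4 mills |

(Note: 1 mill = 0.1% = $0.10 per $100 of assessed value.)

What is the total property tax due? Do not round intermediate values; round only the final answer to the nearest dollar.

$8,584

Assessed value = $364,710 × 0.773 = $281,920.83
Transit Authority: $281,920.83 × 0.0052 = $1,465.988316
Marlowe County: $281,920.83 × 0.01385 = $3,904.6034955
Bellmead USD: $281,920.83 × 0.0114 = $3,213.897462
Total = $8,584.4892735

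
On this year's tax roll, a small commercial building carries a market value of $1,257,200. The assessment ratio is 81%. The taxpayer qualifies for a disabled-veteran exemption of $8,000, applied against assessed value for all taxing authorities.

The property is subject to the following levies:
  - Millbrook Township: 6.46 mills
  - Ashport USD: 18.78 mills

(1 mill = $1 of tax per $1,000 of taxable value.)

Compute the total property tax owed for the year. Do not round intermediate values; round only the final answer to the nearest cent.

Assessed value = $1,257,200 × 0.81 = $1,018,332
Taxable value = $1,018,332 − $8,000 = $1,010,332
Millbrook Township: $1,010,332 × 0.00646 = $6,526.74472
Ashport USD: $1,010,332 × 0.01878 = $18,974.03496
Total = $6,526.74472 + $18,974.03496 = $25,500.77968

$25,500.78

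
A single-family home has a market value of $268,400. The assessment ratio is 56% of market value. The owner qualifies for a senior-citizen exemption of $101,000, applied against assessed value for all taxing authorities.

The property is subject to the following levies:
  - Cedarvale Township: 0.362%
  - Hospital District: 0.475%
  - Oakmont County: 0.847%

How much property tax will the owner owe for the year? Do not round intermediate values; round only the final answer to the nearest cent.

Assessed value = $268,400 × 0.56 = $150,304
Taxable value = $150,304 − $101,000 = $49,304
Cedarvale Township: $49,304 × 0.00362 = $178.48048
Hospital District: $49,304 × 0.00475 = $234.194
Oakmont County: $49,304 × 0.00847 = $417.60488
Total = $178.48048 + $234.194 + $417.60488 = $830.27936

$830.28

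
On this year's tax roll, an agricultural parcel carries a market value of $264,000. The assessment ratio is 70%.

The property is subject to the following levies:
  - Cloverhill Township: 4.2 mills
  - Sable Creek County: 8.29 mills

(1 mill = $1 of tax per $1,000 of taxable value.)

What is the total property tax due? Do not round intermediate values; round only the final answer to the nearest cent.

Assessed value = $264,000 × 0.7 = $184,800
Cloverhill Township: $184,800 × 0.0042 = $776.16
Sable Creek County: $184,800 × 0.00829 = $1,531.992
Total = $776.16 + $1,531.992 = $2,308.152

$2,308.15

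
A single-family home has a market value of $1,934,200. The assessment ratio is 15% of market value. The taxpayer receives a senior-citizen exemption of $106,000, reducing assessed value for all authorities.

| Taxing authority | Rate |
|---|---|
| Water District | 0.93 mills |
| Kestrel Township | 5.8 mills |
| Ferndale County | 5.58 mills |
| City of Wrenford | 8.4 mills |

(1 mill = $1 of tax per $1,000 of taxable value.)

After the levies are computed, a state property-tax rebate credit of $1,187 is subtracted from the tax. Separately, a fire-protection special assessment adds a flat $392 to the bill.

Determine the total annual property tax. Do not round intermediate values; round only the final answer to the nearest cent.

Assessed value = $1,934,200 × 0.15 = $290,130
Taxable value = $290,130 − $106,000 = $184,130
Water District: $184,130 × 0.00093 = $171.2409
Kestrel Township: $184,130 × 0.0058 = $1,067.954
Ferndale County: $184,130 × 0.00558 = $1,027.4454
City of Wrenford: $184,130 × 0.0084 = $1,546.692
Levies subtotal = $3,813.3323
After credit = $3,813.3323 − $1,187 = $2,626.3323
Total = $2,626.3323 + $392 = $3,018.3323

$3,018.33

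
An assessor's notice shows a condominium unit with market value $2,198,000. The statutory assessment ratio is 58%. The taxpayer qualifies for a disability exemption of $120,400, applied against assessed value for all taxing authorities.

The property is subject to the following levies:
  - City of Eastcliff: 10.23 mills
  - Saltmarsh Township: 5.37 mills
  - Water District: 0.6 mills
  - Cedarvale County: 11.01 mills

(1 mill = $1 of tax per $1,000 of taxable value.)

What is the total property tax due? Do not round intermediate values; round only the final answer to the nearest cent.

$31,412.31

Assessed value = $2,198,000 × 0.58 = $1,274,840
Taxable value = $1,274,840 − $120,400 = $1,154,440
City of Eastcliff: $1,154,440 × 0.01023 = $11,809.9212
Saltmarsh Township: $1,154,440 × 0.00537 = $6,199.3428
Water District: $1,154,440 × 0.0006 = $692.664
Cedarvale County: $1,154,440 × 0.01101 = $12,710.3844
Total = $11,809.9212 + $6,199.3428 + $692.664 + $12,710.3844 = $31,412.3124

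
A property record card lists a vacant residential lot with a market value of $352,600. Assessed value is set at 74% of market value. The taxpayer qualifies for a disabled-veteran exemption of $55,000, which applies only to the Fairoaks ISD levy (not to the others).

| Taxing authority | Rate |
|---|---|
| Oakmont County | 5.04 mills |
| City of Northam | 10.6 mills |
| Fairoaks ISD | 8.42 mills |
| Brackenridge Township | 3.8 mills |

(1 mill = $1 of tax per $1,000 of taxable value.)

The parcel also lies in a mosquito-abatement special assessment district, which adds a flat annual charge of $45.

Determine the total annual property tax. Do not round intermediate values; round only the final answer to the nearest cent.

Assessed value = $352,600 × 0.74 = $260,924
Oakmont County: $260,924 × 0.00504 = $1,315.05696
City of Northam: $260,924 × 0.0106 = $2,765.7944
Fairoaks ISD: ($260,924 − $55,000) × 0.00842 = $205,924 × 0.00842 = $1,733.88008
Brackenridge Township: $260,924 × 0.0038 = $991.5112
Levies subtotal = $6,806.24264
Total = $6,806.24264 + $45 = $6,851.24264

$6,851.24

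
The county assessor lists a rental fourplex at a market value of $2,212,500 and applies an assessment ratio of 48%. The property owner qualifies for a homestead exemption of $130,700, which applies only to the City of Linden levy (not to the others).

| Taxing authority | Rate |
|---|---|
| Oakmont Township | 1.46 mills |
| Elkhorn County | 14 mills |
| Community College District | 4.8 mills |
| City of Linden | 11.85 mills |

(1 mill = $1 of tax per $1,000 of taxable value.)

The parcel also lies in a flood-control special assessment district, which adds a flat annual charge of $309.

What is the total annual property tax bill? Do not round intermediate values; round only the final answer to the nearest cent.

Assessed value = $2,212,500 × 0.48 = $1,062,000
Oakmont Township: $1,062,000 × 0.00146 = $1,550.52
Elkhorn County: $1,062,000 × 0.014 = $14,868
Community College District: $1,062,000 × 0.0048 = $5,097.6
City of Linden: ($1,062,000 − $130,700) × 0.01185 = $931,300 × 0.01185 = $11,035.905
Levies subtotal = $32,552.025
Total = $32,552.025 + $309 = $32,861.025

$32,861.03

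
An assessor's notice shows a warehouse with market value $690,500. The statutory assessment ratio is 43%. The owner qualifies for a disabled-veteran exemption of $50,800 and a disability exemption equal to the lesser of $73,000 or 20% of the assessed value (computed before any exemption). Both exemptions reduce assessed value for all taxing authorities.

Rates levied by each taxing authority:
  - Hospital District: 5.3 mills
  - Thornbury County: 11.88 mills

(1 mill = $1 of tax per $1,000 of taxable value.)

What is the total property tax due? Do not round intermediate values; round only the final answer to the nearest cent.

Assessed value = $690,500 × 0.43 = $296,915
Disability exemption = min($73,000, 20% × $296,915) = min($73,000, $59,383) = $59,383 (percentage binds)
Taxable value = $296,915 − $50,800 − $59,383 = $186,732
Hospital District: $186,732 × 0.0053 = $989.6796
Thornbury County: $186,732 × 0.01188 = $2,218.37616
Total = $3,208.05576

$3,208.06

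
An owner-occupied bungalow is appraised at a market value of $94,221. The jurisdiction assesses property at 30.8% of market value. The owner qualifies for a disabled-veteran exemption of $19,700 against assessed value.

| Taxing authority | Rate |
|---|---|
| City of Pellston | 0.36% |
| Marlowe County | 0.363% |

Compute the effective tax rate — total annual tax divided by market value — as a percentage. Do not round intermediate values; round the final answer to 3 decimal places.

0.072%

Assessed value = $94,221 × 0.308 = $29,020.068
Taxable value = $29,020.068 − $19,700 = $9,320.068
City of Pellston: $9,320.068 × 0.0036 = $33.5522448
Marlowe County: $9,320.068 × 0.00363 = $33.83184684
Total tax = $67.38409164
Effective rate = $67.38409164 ÷ $94,221 = 0.072% of market value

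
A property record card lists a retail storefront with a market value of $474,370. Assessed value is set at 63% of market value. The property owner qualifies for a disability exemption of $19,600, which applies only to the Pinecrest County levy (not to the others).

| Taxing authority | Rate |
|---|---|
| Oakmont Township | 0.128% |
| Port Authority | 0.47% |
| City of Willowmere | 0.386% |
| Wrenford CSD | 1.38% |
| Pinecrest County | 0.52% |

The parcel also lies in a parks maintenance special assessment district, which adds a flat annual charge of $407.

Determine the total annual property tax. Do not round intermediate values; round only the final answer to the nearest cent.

Assessed value = $474,370 × 0.63 = $298,853.1
Oakmont Township: $298,853.1 × 0.00128 = $382.531968
Port Authority: $298,853.1 × 0.0047 = $1,404.60957
City of Willowmere: $298,853.1 × 0.00386 = $1,153.572966
Wrenford CSD: $298,853.1 × 0.0138 = $4,124.17278
Pinecrest County: ($298,853.1 − $19,600) × 0.0052 = $279,253.1 × 0.0052 = $1,452.11612
Levies subtotal = $8,517.003404
Total = $8,517.003404 + $407 = $8,924.003404

$8,924.00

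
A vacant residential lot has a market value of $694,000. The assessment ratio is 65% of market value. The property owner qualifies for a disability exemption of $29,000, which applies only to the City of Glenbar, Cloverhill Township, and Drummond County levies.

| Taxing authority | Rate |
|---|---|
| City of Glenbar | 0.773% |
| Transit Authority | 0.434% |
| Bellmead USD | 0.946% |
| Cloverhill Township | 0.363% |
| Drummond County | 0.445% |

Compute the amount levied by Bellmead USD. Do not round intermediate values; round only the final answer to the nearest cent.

$4,267.41

Assessed value = $694,000 × 0.65 = $451,100
Bellmead USD taxable value = $451,100 (exemption does not apply)
Bellmead USD levy = $451,100 × 0.00946 = $4,267.406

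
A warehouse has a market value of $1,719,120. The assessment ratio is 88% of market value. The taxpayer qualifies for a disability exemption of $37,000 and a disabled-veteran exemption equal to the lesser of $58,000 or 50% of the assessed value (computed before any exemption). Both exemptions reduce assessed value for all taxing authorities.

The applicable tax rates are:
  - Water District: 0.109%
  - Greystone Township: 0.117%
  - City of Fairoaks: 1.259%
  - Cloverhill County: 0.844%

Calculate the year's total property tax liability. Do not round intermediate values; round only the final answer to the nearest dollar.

$33,021

Assessed value = $1,719,120 × 0.88 = $1,512,825.6
Disabled-veteran exemption = min($58,000, 50% × $1,512,825.6) = min($58,000, $756,412.8) = $58,000 (dollar cap binds)
Taxable value = $1,512,825.6 − $37,000 − $58,000 = $1,417,825.6
Water District: $1,417,825.6 × 0.00109 = $1,545.429904
Greystone Township: $1,417,825.6 × 0.00117 = $1,658.855952
City of Fairoaks: $1,417,825.6 × 0.01259 = $17,850.424304
Cloverhill County: $1,417,825.6 × 0.00844 = $11,966.448064
Total = $33,021.158224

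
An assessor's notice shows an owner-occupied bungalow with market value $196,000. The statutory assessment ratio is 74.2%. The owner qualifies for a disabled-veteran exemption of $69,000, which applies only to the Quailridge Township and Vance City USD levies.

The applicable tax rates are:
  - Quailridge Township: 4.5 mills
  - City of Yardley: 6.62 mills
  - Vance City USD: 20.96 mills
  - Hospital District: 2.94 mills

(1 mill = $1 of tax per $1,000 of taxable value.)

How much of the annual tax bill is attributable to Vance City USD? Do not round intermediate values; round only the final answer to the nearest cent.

Assessed value = $196,000 × 0.742 = $145,432
Vance City USD taxable value = $145,432 − $69,000 = $76,432
Vance City USD levy = $76,432 × 0.02096 = $1,602.01472

$1,602.01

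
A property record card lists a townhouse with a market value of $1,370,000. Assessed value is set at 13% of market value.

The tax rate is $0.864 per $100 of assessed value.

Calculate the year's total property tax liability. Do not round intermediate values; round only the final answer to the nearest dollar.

$1,539

Assessed value = $1,370,000 × 0.13 = $178,100
Tax = $178,100 × 0.00864 = $1,538.784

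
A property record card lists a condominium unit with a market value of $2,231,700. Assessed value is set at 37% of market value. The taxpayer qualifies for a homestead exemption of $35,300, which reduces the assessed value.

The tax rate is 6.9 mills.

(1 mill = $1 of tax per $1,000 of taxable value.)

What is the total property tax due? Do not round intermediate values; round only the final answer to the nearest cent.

$5,453.96

Assessed value = $2,231,700 × 0.37 = $825,729
Taxable value = $825,729 − $35,300 = $790,429
Tax = $790,429 × 0.0069 = $5,453.9601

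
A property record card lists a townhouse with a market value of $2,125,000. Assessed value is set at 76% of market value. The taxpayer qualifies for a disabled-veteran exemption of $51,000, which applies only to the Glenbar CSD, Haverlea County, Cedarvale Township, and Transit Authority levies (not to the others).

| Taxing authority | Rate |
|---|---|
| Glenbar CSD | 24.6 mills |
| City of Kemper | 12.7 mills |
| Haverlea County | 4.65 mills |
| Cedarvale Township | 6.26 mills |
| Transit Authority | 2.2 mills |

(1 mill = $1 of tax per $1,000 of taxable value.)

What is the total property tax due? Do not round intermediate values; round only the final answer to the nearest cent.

$79,488.94

Assessed value = $2,125,000 × 0.76 = $1,615,000
Glenbar CSD: ($1,615,000 − $51,000) × 0.0246 = $1,564,000 × 0.0246 = $38,474.4
City of Kemper: $1,615,000 × 0.0127 = $20,510.5
Haverlea County: ($1,615,000 − $51,000) × 0.00465 = $1,564,000 × 0.00465 = $7,272.6
Cedarvale Township: ($1,615,000 − $51,000) × 0.00626 = $1,564,000 × 0.00626 = $9,790.64
Transit Authority: ($1,615,000 − $51,000) × 0.0022 = $1,564,000 × 0.0022 = $3,440.8
Total = $79,488.94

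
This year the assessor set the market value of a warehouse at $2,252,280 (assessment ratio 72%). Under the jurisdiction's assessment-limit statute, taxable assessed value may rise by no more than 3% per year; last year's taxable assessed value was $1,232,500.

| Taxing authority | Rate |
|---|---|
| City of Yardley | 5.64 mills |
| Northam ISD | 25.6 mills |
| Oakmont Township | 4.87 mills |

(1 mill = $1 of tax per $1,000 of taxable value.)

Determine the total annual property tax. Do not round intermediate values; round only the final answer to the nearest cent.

Uncapped assessed value = $2,252,280 × 0.72 = $1,621,641.6
Cap limit = $1,232,500 × 1.03 = $1,269,475
Taxable assessed value = min($1,621,641.6, $1,269,475) = $1,269,475 (cap binds)
City of Yardley: $1,269,475 × 0.00564 = $7,159.839
Northam ISD: $1,269,475 × 0.0256 = $32,498.56
Oakmont Township: $1,269,475 × 0.00487 = $6,182.34325
Total = $45,840.74225

$45,840.74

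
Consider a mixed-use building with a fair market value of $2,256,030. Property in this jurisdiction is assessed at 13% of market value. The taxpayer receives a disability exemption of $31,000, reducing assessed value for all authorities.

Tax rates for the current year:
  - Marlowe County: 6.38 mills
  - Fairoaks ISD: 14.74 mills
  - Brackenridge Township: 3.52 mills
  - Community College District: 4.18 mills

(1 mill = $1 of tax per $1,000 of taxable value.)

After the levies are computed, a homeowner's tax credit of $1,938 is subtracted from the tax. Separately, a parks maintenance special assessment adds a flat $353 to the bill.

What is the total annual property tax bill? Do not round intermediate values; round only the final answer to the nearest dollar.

$5,974

Assessed value = $2,256,030 × 0.13 = $293,283.9
Taxable value = $293,283.9 − $31,000 = $262,283.9
Marlowe County: $262,283.9 × 0.00638 = $1,673.371282
Fairoaks ISD: $262,283.9 × 0.01474 = $3,866.064686
Brackenridge Township: $262,283.9 × 0.00352 = $923.239328
Community College District: $262,283.9 × 0.00418 = $1,096.346702
Levies subtotal = $7,559.021998
After credit = $7,559.021998 − $1,938 = $5,621.021998
Total = $5,621.021998 + $353 = $5,974.021998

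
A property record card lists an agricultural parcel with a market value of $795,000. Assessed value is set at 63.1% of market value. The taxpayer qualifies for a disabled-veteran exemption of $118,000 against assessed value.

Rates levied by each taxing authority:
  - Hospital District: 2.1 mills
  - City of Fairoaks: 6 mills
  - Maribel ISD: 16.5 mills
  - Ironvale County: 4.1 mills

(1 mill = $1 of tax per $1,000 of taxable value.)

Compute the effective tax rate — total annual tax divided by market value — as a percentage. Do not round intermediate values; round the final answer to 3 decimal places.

Assessed value = $795,000 × 0.631 = $501,645
Taxable value = $501,645 − $118,000 = $383,645
Hospital District: $383,645 × 0.0021 = $805.6545
City of Fairoaks: $383,645 × 0.006 = $2,301.87
Maribel ISD: $383,645 × 0.0165 = $6,330.1425
Ironvale County: $383,645 × 0.0041 = $1,572.9445
Total tax = $11,010.6115
Effective rate = $11,010.6115 ÷ $795,000 = 1.385% of market value

1.385%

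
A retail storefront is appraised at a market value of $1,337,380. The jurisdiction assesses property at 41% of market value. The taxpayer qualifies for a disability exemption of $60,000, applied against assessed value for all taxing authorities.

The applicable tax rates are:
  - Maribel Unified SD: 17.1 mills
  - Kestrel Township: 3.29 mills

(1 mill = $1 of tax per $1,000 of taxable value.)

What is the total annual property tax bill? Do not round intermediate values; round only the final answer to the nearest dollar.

$9,957

Assessed value = $1,337,380 × 0.41 = $548,325.8
Taxable value = $548,325.8 − $60,000 = $488,325.8
Maribel Unified SD: $488,325.8 × 0.0171 = $8,350.37118
Kestrel Township: $488,325.8 × 0.00329 = $1,606.591882
Total = $8,350.37118 + $1,606.591882 = $9,956.963062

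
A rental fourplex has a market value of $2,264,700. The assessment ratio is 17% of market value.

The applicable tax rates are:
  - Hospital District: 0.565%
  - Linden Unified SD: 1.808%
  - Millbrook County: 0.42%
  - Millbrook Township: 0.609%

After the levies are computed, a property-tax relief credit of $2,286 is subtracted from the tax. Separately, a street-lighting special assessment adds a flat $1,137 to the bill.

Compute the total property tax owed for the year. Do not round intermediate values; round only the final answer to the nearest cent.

Assessed value = $2,264,700 × 0.17 = $384,999
Hospital District: $384,999 × 0.00565 = $2,175.24435
Linden Unified SD: $384,999 × 0.01808 = $6,960.78192
Millbrook County: $384,999 × 0.0042 = $1,616.9958
Millbrook Township: $384,999 × 0.00609 = $2,344.64391
Levies subtotal = $13,097.66598
After credit = $13,097.66598 − $2,286 = $10,811.66598
Total = $10,811.66598 + $1,137 = $11,948.66598

$11,948.67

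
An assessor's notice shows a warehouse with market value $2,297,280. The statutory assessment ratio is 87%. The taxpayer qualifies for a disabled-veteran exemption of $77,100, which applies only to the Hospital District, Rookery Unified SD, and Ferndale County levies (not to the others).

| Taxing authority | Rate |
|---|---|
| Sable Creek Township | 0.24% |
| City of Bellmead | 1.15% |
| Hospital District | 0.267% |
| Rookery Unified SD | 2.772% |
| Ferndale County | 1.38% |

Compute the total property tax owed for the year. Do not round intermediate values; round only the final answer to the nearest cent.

$112,693.58

Assessed value = $2,297,280 × 0.87 = $1,998,633.6
Sable Creek Township: $1,998,633.6 × 0.0024 = $4,796.72064
City of Bellmead: $1,998,633.6 × 0.0115 = $22,984.2864
Hospital District: ($1,998,633.6 − $77,100) × 0.00267 = $1,921,533.6 × 0.00267 = $5,130.494712
Rookery Unified SD: ($1,998,633.6 − $77,100) × 0.02772 = $1,921,533.6 × 0.02772 = $53,264.911392
Ferndale County: ($1,998,633.6 − $77,100) × 0.0138 = $1,921,533.6 × 0.0138 = $26,517.16368
Total = $112,693.576824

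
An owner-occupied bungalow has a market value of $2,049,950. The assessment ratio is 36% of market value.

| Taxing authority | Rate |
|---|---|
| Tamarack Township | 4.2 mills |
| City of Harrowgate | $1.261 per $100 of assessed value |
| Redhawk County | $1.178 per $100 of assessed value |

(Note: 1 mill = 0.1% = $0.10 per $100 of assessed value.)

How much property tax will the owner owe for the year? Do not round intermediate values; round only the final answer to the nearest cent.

Assessed value = $2,049,950 × 0.36 = $737,982
Tamarack Township: $737,982 × 0.0042 = $3,099.5244
City of Harrowgate: $737,982 × 0.01261 = $9,305.95302
Redhawk County: $737,982 × 0.01178 = $8,693.42796
Total = $21,098.90538

$21,098.91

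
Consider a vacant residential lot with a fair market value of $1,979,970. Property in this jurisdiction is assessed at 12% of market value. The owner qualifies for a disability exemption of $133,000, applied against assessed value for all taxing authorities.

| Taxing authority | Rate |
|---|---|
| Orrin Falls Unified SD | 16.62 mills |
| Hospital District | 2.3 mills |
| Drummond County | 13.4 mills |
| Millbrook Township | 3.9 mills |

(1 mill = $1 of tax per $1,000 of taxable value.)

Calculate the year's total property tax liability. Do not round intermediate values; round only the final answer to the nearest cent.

Assessed value = $1,979,970 × 0.12 = $237,596.4
Taxable value = $237,596.4 − $133,000 = $104,596.4
Orrin Falls Unified SD: $104,596.4 × 0.01662 = $1,738.392168
Hospital District: $104,596.4 × 0.0023 = $240.57172
Drummond County: $104,596.4 × 0.0134 = $1,401.59176
Millbrook Township: $104,596.4 × 0.0039 = $407.92596
Total = $1,738.392168 + $240.57172 + $1,401.59176 + $407.92596 = $3,788.481608

$3,788.48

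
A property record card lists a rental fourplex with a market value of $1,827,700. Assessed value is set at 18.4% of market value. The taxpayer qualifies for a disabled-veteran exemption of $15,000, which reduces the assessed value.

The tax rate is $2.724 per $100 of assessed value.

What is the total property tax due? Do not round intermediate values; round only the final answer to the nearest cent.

$8,752.12

Assessed value = $1,827,700 × 0.184 = $336,296.8
Taxable value = $336,296.8 − $15,000 = $321,296.8
Tax = $321,296.8 × 0.02724 = $8,752.124832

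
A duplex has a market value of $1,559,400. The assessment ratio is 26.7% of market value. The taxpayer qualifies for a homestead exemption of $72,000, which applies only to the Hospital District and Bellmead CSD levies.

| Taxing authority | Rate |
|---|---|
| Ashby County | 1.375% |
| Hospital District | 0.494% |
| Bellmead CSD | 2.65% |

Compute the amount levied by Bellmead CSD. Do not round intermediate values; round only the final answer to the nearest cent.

$9,125.53

Assessed value = $1,559,400 × 0.267 = $416,359.8
Bellmead CSD taxable value = $416,359.8 − $72,000 = $344,359.8
Bellmead CSD levy = $344,359.8 × 0.0265 = $9,125.5347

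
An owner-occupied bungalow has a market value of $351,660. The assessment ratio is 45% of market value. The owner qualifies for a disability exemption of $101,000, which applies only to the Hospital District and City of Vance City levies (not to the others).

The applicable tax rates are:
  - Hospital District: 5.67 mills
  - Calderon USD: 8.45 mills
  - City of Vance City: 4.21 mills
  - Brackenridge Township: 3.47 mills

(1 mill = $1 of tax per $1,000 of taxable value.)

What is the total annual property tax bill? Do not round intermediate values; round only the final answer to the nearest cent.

Assessed value = $351,660 × 0.45 = $158,247
Hospital District: ($158,247 − $101,000) × 0.00567 = $57,247 × 0.00567 = $324.59049
Calderon USD: $158,247 × 0.00845 = $1,337.18715
City of Vance City: ($158,247 − $101,000) × 0.00421 = $57,247 × 0.00421 = $241.00987
Brackenridge Township: $158,247 × 0.00347 = $549.11709
Total = $2,451.9046

$2,451.90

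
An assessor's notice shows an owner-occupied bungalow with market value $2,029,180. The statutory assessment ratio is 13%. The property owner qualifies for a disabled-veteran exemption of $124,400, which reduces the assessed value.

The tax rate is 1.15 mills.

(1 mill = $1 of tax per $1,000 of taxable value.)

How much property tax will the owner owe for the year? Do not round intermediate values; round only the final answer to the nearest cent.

$160.30

Assessed value = $2,029,180 × 0.13 = $263,793.4
Taxable value = $263,793.4 − $124,400 = $139,393.4
Tax = $139,393.4 × 0.00115 = $160.30241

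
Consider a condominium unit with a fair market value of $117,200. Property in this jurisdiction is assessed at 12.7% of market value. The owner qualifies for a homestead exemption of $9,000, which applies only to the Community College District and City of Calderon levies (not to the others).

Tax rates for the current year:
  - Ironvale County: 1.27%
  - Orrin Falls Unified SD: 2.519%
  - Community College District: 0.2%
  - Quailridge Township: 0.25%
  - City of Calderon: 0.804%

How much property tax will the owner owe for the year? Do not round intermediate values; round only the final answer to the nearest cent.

$660.26

Assessed value = $117,200 × 0.127 = $14,884.4
Ironvale County: $14,884.4 × 0.0127 = $189.03188
Orrin Falls Unified SD: $14,884.4 × 0.02519 = $374.938036
Community College District: ($14,884.4 − $9,000) × 0.002 = $5,884.4 × 0.002 = $11.7688
Quailridge Township: $14,884.4 × 0.0025 = $37.211
City of Calderon: ($14,884.4 − $9,000) × 0.00804 = $5,884.4 × 0.00804 = $47.310576
Total = $660.260292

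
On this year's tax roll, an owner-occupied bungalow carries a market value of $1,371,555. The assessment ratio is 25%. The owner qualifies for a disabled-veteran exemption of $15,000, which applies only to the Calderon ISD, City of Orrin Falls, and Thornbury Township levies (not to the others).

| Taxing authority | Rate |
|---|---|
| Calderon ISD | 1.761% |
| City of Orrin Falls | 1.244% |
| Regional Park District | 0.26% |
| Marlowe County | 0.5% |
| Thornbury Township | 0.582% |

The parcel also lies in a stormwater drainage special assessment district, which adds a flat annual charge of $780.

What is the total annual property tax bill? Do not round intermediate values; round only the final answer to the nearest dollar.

Assessed value = $1,371,555 × 0.25 = $342,888.75
Calderon ISD: ($342,888.75 − $15,000) × 0.01761 = $327,888.75 × 0.01761 = $5,774.1208875
City of Orrin Falls: ($342,888.75 − $15,000) × 0.01244 = $327,888.75 × 0.01244 = $4,078.93605
Regional Park District: $342,888.75 × 0.0026 = $891.51075
Marlowe County: $342,888.75 × 0.005 = $1,714.44375
Thornbury Township: ($342,888.75 − $15,000) × 0.00582 = $327,888.75 × 0.00582 = $1,908.312525
Levies subtotal = $14,367.3239625
Total = $14,367.3239625 + $780 = $15,147.3239625

$15,147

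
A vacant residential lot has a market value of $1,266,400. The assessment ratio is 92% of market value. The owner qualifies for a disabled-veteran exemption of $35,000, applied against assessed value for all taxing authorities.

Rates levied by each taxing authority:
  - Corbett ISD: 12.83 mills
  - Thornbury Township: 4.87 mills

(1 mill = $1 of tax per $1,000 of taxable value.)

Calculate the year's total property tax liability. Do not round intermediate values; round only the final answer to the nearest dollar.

$20,003

Assessed value = $1,266,400 × 0.92 = $1,165,088
Taxable value = $1,165,088 − $35,000 = $1,130,088
Corbett ISD: $1,130,088 × 0.01283 = $14,499.02904
Thornbury Township: $1,130,088 × 0.00487 = $5,503.52856
Total = $14,499.02904 + $5,503.52856 = $20,002.5576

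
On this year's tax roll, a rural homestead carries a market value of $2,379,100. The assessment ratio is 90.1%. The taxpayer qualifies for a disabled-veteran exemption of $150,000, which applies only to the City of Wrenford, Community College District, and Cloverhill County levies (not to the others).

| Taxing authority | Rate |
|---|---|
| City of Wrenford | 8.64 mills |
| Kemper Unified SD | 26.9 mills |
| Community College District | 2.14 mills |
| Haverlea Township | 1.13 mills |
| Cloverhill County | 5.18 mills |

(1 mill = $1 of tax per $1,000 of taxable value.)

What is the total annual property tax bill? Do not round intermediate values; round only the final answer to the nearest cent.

Assessed value = $2,379,100 × 0.901 = $2,143,569.1
City of Wrenford: ($2,143,569.1 − $150,000) × 0.00864 = $1,993,569.1 × 0.00864 = $17,224.437024
Kemper Unified SD: $2,143,569.1 × 0.0269 = $57,662.00879
Community College District: ($2,143,569.1 − $150,000) × 0.00214 = $1,993,569.1 × 0.00214 = $4,266.237874
Haverlea Township: $2,143,569.1 × 0.00113 = $2,422.233083
Cloverhill County: ($2,143,569.1 − $150,000) × 0.00518 = $1,993,569.1 × 0.00518 = $10,326.687938
Total = $91,901.604709

$91,901.60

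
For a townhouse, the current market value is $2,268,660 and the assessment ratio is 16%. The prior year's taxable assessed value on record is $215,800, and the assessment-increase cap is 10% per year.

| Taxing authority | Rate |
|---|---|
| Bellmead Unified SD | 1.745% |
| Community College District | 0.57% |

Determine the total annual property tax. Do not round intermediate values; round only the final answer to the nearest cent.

$5,495.35

Uncapped assessed value = $2,268,660 × 0.16 = $362,985.6
Cap limit = $215,800 × 1.1 = $237,380
Taxable assessed value = min($362,985.6, $237,380) = $237,380 (cap binds)
Bellmead Unified SD: $237,380 × 0.01745 = $4,142.281
Community College District: $237,380 × 0.0057 = $1,353.066
Total = $5,495.347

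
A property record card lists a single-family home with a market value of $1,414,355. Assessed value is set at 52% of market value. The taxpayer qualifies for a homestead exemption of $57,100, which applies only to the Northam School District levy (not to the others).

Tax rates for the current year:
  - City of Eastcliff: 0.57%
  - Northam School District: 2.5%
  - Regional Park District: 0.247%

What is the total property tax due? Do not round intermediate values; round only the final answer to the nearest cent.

Assessed value = $1,414,355 × 0.52 = $735,464.6
City of Eastcliff: $735,464.6 × 0.0057 = $4,192.14822
Northam School District: ($735,464.6 − $57,100) × 0.025 = $678,364.6 × 0.025 = $16,959.115
Regional Park District: $735,464.6 × 0.00247 = $1,816.597562
Total = $22,967.860782

$22,967.86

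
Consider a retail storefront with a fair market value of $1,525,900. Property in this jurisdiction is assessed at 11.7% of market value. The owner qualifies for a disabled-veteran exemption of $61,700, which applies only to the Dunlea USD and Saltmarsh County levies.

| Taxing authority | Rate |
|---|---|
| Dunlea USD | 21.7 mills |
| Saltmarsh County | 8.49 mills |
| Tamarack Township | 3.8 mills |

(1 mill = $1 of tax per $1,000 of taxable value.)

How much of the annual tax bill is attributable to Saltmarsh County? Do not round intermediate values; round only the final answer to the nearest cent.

Assessed value = $1,525,900 × 0.117 = $178,530.3
Saltmarsh County taxable value = $178,530.3 − $61,700 = $116,830.3
Saltmarsh County levy = $116,830.3 × 0.00849 = $991.889247

$991.89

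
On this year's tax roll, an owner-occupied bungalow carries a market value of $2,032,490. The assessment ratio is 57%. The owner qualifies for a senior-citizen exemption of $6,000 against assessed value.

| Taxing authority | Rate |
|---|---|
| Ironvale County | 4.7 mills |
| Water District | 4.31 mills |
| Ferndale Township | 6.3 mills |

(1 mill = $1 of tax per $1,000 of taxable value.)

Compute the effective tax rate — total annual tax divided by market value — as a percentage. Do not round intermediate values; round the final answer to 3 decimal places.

0.868%

Assessed value = $2,032,490 × 0.57 = $1,158,519.3
Taxable value = $1,158,519.3 − $6,000 = $1,152,519.3
Ironvale County: $1,152,519.3 × 0.0047 = $5,416.84071
Water District: $1,152,519.3 × 0.00431 = $4,967.358183
Ferndale Township: $1,152,519.3 × 0.0063 = $7,260.87159
Total tax = $17,645.070483
Effective rate = $17,645.070483 ÷ $2,032,490 = 0.868% of market value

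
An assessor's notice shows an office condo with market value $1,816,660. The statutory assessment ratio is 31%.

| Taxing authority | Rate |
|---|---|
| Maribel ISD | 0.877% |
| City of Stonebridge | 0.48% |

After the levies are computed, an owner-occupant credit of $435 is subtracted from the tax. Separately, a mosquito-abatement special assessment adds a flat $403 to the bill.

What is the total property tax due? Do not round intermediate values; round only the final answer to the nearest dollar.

Assessed value = $1,816,660 × 0.31 = $563,164.6
Maribel ISD: $563,164.6 × 0.00877 = $4,938.953542
City of Stonebridge: $563,164.6 × 0.0048 = $2,703.19008
Levies subtotal = $7,642.143622
After credit = $7,642.143622 − $435 = $7,207.143622
Total = $7,207.143622 + $403 = $7,610.143622

$7,610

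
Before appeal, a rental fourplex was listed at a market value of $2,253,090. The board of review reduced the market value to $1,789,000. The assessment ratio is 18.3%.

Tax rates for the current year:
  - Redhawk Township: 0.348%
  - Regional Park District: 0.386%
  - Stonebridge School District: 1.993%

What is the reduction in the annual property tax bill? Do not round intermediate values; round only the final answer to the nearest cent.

$2,316.00

Old assessed value = $2,253,090 × 0.183 = $412,315.47
New assessed value = $1,789,000 × 0.183 = $327,387
Combined rate = 0.00348 + 0.00386 + 0.01993 = 0.02727
Old tax = $412,315.47 × 0.02727 = $11,243.8428669
New tax = $327,387 × 0.02727 = $8,927.84349
Reduction = $11,243.8428669 − $8,927.84349 = $2,315.9993769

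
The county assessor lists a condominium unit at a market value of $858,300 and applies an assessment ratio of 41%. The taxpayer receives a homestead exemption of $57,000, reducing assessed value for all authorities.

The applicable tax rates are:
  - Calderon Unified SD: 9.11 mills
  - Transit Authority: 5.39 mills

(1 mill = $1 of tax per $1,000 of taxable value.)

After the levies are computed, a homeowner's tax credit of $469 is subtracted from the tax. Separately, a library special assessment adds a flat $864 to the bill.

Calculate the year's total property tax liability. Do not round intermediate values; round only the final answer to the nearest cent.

Assessed value = $858,300 × 0.41 = $351,903
Taxable value = $351,903 − $57,000 = $294,903
Calderon Unified SD: $294,903 × 0.00911 = $2,686.56633
Transit Authority: $294,903 × 0.00539 = $1,589.52717
Levies subtotal = $4,276.0935
After credit = $4,276.0935 − $469 = $3,807.0935
Total = $3,807.0935 + $864 = $4,671.0935

$4,671.09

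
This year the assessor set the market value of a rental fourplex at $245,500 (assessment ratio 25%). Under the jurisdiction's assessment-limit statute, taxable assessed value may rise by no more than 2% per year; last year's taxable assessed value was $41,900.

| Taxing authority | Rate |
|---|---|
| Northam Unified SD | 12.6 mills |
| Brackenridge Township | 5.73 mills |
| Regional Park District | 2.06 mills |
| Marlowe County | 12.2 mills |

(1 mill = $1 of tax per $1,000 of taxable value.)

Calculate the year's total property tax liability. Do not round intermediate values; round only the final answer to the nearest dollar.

$1,393

Uncapped assessed value = $245,500 × 0.25 = $61,375
Cap limit = $41,900 × 1.02 = $42,738
Taxable assessed value = min($61,375, $42,738) = $42,738 (cap binds)
Northam Unified SD: $42,738 × 0.0126 = $538.4988
Brackenridge Township: $42,738 × 0.00573 = $244.88874
Regional Park District: $42,738 × 0.00206 = $88.04028
Marlowe County: $42,738 × 0.0122 = $521.4036
Total = $1,392.83142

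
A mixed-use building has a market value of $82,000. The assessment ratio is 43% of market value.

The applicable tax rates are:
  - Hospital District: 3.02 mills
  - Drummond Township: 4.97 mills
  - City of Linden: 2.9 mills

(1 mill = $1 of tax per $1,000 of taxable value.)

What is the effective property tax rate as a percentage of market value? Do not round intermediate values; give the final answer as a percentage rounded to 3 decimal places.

0.468%

Assessed value = $82,000 × 0.43 = $35,260
Hospital District: $35,260 × 0.00302 = $106.4852
Drummond Township: $35,260 × 0.00497 = $175.2422
City of Linden: $35,260 × 0.0029 = $102.254
Total tax = $383.9814
Effective rate = $383.9814 ÷ $82,000 = 0.468% of market value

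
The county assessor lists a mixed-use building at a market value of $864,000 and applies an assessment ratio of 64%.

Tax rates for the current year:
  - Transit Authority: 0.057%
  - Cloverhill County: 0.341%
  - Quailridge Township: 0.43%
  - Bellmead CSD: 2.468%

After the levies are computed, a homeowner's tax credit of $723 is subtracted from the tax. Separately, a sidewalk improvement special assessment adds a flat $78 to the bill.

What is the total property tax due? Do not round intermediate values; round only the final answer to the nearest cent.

Assessed value = $864,000 × 0.64 = $552,960
Transit Authority: $552,960 × 0.00057 = $315.1872
Cloverhill County: $552,960 × 0.00341 = $1,885.5936
Quailridge Township: $552,960 × 0.0043 = $2,377.728
Bellmead CSD: $552,960 × 0.02468 = $13,647.0528
Levies subtotal = $18,225.5616
After credit = $18,225.5616 − $723 = $17,502.5616
Total = $17,502.5616 + $78 = $17,580.5616

$17,580.56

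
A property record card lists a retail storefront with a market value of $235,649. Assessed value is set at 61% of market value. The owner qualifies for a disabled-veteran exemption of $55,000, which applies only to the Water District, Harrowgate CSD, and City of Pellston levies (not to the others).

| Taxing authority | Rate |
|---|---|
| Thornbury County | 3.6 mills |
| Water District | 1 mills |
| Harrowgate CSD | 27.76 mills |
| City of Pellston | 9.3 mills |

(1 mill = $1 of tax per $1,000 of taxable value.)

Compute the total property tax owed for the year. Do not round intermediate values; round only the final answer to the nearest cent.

Assessed value = $235,649 × 0.61 = $143,745.89
Thornbury County: $143,745.89 × 0.0036 = $517.485204
Water District: ($143,745.89 − $55,000) × 0.001 = $88,745.89 × 0.001 = $88.74589
Harrowgate CSD: ($143,745.89 − $55,000) × 0.02776 = $88,745.89 × 0.02776 = $2,463.5859064
City of Pellston: ($143,745.89 − $55,000) × 0.0093 = $88,745.89 × 0.0093 = $825.336777
Total = $3,895.1537774

$3,895.15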